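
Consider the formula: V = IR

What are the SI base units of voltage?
Units of each symbol in V = IR:
  I (current): A
  R (resistance, in ohms): kg·m²/(s³·A²)

Multiplying the contributions: [A] · [kg·m²/(s³·A²)]
Adding exponents of each base unit: kg: 1, m: 2, s: -3, A: -1
SI base units of voltage: kg·m²/(s³·A)

Answer: kg·m²/(s³·A)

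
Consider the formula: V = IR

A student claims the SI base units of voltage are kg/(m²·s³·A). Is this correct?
Units of each symbol in V = IR:
  I (current): A
  R (resistance, in ohms): kg·m²/(s³·A²)

Multiplying the contributions: [A] · [kg·m²/(s³·A²)]
Adding exponents of each base unit: kg: 1, m: 2, s: -3, A: -1
SI base units of voltage: kg·m²/(s³·A)

The claimed units kg/(m²·s³·A) (exponents kg: 1, m: -2, s: -3, A: -1) do not match the derived units kg·m²/(s³·A) (exponents kg: 1, m: 2, s: -3, A: -1), so the claim is incorrect.

Answer: No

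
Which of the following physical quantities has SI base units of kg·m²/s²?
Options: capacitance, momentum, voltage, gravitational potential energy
Checking the SI base units of each option:
  capacitance (C = Q/V): s⁴·A²/(kg·m²)  ✗
  momentum (p = mv): kg·m/s  ✗
  voltage (V = IR): kg·m²/(s³·A)  ✗
  gravitational potential energy (U = -GMm/r): kg·m²/s²  ✓ matches

Only gravitational potential energy has units kg·m²/s².

Answer: gravitational potential energy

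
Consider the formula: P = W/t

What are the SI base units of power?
Units of each symbol in P = W/t:
  W (work): kg·m²/s²
  t (time): s  → in the denominator, contributes 1/s

Multiplying the contributions: [kg·m²/s²] · [1/s]
Adding exponents of each base unit: kg: 1, m: 2, s: -3
SI base units of power: kg·m²/s³

Answer: kg·m²/s³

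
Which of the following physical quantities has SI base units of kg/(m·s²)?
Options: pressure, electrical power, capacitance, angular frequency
Checking the SI base units of each option:
  pressure (P = F/A): kg/(m·s²)  ✓ matches
  electrical power (P = IV): kg·m²/s³  ✗
  capacitance (C = Q/V): s⁴·A²/(kg·m²)  ✗
  angular frequency (ω = 2πf): 1/s  ✗

Only pressure has units kg/(m·s²).

Answer: pressure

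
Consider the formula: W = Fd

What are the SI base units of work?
Units of each symbol in W = Fd:
  F (force): kg·m/s²
  d (displacement): m

Multiplying the contributions: [kg·m/s²] · [m]
Adding exponents of each base unit: kg: 1, m: 2, s: -2
SI base units of work: kg·m²/s²

Answer: kg·m²/s²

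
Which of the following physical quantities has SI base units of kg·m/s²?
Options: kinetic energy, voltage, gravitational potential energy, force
Checking the SI base units of each option:
  kinetic energy (E = ½mv²): kg·m²/s²  ✗
  voltage (V = IR): kg·m²/(s³·A)  ✗
  gravitational potential energy (U = -GMm/r): kg·m²/s²  ✗
  force (F = ma): kg·m/s²  ✓ matches

Only force has units kg·m/s².

Answer: force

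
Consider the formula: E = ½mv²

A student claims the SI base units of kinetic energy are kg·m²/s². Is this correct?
Units of each symbol in E = ½mv²:
  m (mass): kg
  v (speed): m/s  → to the power 2, contributes m²/s²
  The factor ½ is dimensionless.

Multiplying the contributions: [kg] · [m²/s²]
Adding exponents of each base unit: kg: 1, m: 2, s: -2
SI base units of kinetic energy: kg·m²/s²

The claimed units kg·m²/s² match the derived units, so the claim is correct.

Answer: Yes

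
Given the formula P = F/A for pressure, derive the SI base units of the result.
Units of each symbol in P = F/A:
  F (force): kg·m/s²
  A (area): m²  → in the denominator, contributes 1/m²

Multiplying the contributions: [kg·m/s²] · [1/m²]
Adding exponents of each base unit: kg: 1, m: -1, s: -2
SI base units of pressure: kg/(m·s²)

Answer: kg/(m·s²)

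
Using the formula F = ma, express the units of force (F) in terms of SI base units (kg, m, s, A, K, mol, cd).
Units of each symbol in F = ma:
  m (mass): kg
  a (acceleration): m/s²

Multiplying the contributions: [kg] · [m/s²]
Adding exponents of each base unit: kg: 1, m: 1, s: -2
SI base units of force: kg·m/s²

Answer: kg·m/s²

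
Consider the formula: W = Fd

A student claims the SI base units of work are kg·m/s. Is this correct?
Units of each symbol in W = Fd:
  F (force): kg·m/s²
  d (displacement): m

Multiplying the contributions: [kg·m/s²] · [m]
Adding exponents of each base unit: kg: 1, m: 2, s: -2
SI base units of work: kg·m²/s²

The claimed units kg·m/s (exponents kg: 1, m: 1, s: -1) do not match the derived units kg·m²/s² (exponents kg: 1, m: 2, s: -2), so the claim is incorrect.

Answer: No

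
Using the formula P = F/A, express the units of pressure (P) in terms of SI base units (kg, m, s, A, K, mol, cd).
Units of each symbol in P = F/A:
  F (force): kg·m/s²
  A (area): m²  → in the denominator, contributes 1/m²

Multiplying the contributions: [kg·m/s²] · [1/m²]
Adding exponents of each base unit: kg: 1, m: -1, s: -2
SI base units of pressure: kg/(m·s²)

Answer: kg/(m·s²)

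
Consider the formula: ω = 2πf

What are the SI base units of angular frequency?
Units of each symbol in ω = 2πf:
  f (frequency): 1/s
  The factor 2π is dimensionless.

Multiplying the contributions: [1/s]
Adding exponents of each base unit: s: -1
SI base units of angular frequency: 1/s

Answer: 1/s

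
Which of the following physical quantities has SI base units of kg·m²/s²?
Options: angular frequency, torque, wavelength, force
Checking the SI base units of each option:
  angular frequency (ω = 2πf): 1/s  ✗
  torque (τ = Fr): kg·m²/s²  ✓ matches
  wavelength (λ = v/f): m  ✗
  force (F = ma): kg·m/s²  ✗

Only torque has units kg·m²/s².

Answer: torque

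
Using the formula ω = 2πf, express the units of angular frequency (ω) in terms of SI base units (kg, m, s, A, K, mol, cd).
Units of each symbol in ω = 2πf:
  f (frequency): 1/s
  The factor 2π is dimensionless.

Multiplying the contributions: [1/s]
Adding exponents of each base unit: s: -1
SI base units of angular frequency: 1/s

Answer: 1/s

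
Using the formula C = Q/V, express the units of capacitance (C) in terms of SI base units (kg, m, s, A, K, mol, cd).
Units of each symbol in C = Q/V:
  Q (charge, in coulombs): s·A
  V (voltage, in volts): kg·m²/(s³·A)  → in the denominator, contributes s³·A/(kg·m²)

Multiplying the contributions: [s·A] · [s³·A/(kg·m²)]
Adding exponents of each base unit: kg: -1, m: -2, s: 4, A: 2
SI base units of capacitance: s⁴·A²/(kg·m²)

Answer: s⁴·A²/(kg·m²)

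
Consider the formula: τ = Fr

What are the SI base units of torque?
Units of each symbol in τ = Fr:
  F (force): kg·m/s²
  r (lever arm): m

Multiplying the contributions: [kg·m/s²] · [m]
Adding exponents of each base unit: kg: 1, m: 2, s: -2
SI base units of torque: kg·m²/s²

Answer: kg·m²/s²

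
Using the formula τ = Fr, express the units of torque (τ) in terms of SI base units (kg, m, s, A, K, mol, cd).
Units of each symbol in τ = Fr:
  F (force): kg·m/s²
  r (lever arm): m

Multiplying the contributions: [kg·m/s²] · [m]
Adding exponents of each base unit: kg: 1, m: 2, s: -2
SI base units of torque: kg·m²/s²

Answer: kg·m²/s²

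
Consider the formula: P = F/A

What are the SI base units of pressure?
Units of each symbol in P = F/A:
  F (force): kg·m/s²
  A (area): m²  → in the denominator, contributes 1/m²

Multiplying the contributions: [kg·m/s²] · [1/m²]
Adding exponents of each base unit: kg: 1, m: -1, s: -2
SI base units of pressure: kg/(m·s²)

Answer: kg/(m·s²)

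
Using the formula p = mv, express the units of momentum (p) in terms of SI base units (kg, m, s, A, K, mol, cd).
Units of each symbol in p = mv:
  m (mass): kg
  v (velocity): m/s

Multiplying the contributions: [kg] · [m/s]
Adding exponents of each base unit: kg: 1, m: 1, s: -1
SI base units of momentum: kg·m/s

Answer: kg·m/s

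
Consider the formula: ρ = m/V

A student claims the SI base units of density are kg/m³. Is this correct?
Units of each symbol in ρ = m/V:
  m (mass): kg
  V (volume): m³  → in the denominator, contributes 1/m³

Multiplying the contributions: [kg] · [1/m³]
Adding exponents of each base unit: kg: 1, m: -3
SI base units of density: kg/m³

The claimed units kg/m³ match the derived units, so the claim is correct.

Answer: Yes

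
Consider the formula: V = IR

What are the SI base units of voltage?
Units of each symbol in V = IR:
  I (current): A
  R (resistance, in ohms): kg·m²/(s³·A²)

Multiplying the contributions: [A] · [kg·m²/(s³·A²)]
Adding exponents of each base unit: kg: 1, m: 2, s: -3, A: -1
SI base units of voltage: kg·m²/(s³·A)

Answer: kg·m²/(s³·A)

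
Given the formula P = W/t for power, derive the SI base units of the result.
Units of each symbol in P = W/t:
  W (work): kg·m²/s²
  t (time): s  → in the denominator, contributes 1/s

Multiplying the contributions: [kg·m²/s²] · [1/s]
Adding exponents of each base unit: kg: 1, m: 2, s: -3
SI base units of power: kg·m²/s³

Answer: kg·m²/s³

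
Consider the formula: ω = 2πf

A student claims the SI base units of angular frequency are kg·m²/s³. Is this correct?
Units of each symbol in ω = 2πf:
  f (frequency): 1/s
  The factor 2π is dimensionless.

Multiplying the contributions: [1/s]
Adding exponents of each base unit: s: -1
SI base units of angular frequency: 1/s

The claimed units kg·m²/s³ (exponents kg: 1, m: 2, s: -3) do not match the derived units 1/s (exponents s: -1), so the claim is incorrect.

Answer: No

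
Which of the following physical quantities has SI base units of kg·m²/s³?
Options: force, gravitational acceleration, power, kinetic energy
Checking the SI base units of each option:
  force (F = ma): kg·m/s²  ✗
  gravitational acceleration (g = GM/r²): m/s²  ✗
  power (P = W/t): kg·m²/s³  ✓ matches
  kinetic energy (E = ½mv²): kg·m²/s²  ✗

Only power has units kg·m²/s³.

Answer: power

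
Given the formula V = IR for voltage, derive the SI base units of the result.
Units of each symbol in V = IR:
  I (current): A
  R (resistance, in ohms): kg·m²/(s³·A²)

Multiplying the contributions: [A] · [kg·m²/(s³·A²)]
Adding exponents of each base unit: kg: 1, m: 2, s: -3, A: -1
SI base units of voltage: kg·m²/(s³·A)

Answer: kg·m²/(s³·A)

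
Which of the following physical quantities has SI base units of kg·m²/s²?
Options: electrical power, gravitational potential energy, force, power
Checking the SI base units of each option:
  electrical power (P = IV): kg·m²/s³  ✗
  gravitational potential energy (U = -GMm/r): kg·m²/s²  ✓ matches
  force (F = ma): kg·m/s²  ✗
  power (P = W/t): kg·m²/s³  ✗

Only gravitational potential energy has units kg·m²/s².

Answer: gravitational potential energy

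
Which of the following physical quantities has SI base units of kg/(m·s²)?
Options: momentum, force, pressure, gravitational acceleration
Checking the SI base units of each option:
  momentum (p = mv): kg·m/s  ✗
  force (F = ma): kg·m/s²  ✗
  pressure (P = F/A): kg/(m·s²)  ✓ matches
  gravitational acceleration (g = GM/r²): m/s²  ✗

Only pressure has units kg/(m·s²).

Answer: pressure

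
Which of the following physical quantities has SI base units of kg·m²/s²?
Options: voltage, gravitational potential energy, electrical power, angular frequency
Checking the SI base units of each option:
  voltage (V = IR): kg·m²/(s³·A)  ✗
  gravitational potential energy (U = -GMm/r): kg·m²/s²  ✓ matches
  electrical power (P = IV): kg·m²/s³  ✗
  angular frequency (ω = 2πf): 1/s  ✗

Only gravitational potential energy has units kg·m²/s².

Answer: gravitational potential energy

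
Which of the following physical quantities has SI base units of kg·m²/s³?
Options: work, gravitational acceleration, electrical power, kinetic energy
Checking the SI base units of each option:
  work (W = Fd): kg·m²/s²  ✗
  gravitational acceleration (g = GM/r²): m/s²  ✗
  electrical power (P = IV): kg·m²/s³  ✓ matches
  kinetic energy (E = ½mv²): kg·m²/s²  ✗

Only electrical power has units kg·m²/s³.

Answer: electrical power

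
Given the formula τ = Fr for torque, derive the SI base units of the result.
Units of each symbol in τ = Fr:
  F (force): kg·m/s²
  r (lever arm): m

Multiplying the contributions: [kg·m/s²] · [m]
Adding exponents of each base unit: kg: 1, m: 2, s: -2
SI base units of torque: kg·m²/s²

Answer: kg·m²/s²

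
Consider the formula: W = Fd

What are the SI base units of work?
Units of each symbol in W = Fd:
  F (force): kg·m/s²
  d (displacement): m

Multiplying the contributions: [kg·m/s²] · [m]
Adding exponents of each base unit: kg: 1, m: 2, s: -2
SI base units of work: kg·m²/s²

Answer: kg·m²/s²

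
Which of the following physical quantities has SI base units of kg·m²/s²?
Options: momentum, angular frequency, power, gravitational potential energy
Checking the SI base units of each option:
  momentum (p = mv): kg·m/s  ✗
  angular frequency (ω = 2πf): 1/s  ✗
  power (P = W/t): kg·m²/s³  ✗
  gravitational potential energy (U = -GMm/r): kg·m²/s²  ✓ matches

Only gravitational potential energy has units kg·m²/s².

Answer: gravitational potential energy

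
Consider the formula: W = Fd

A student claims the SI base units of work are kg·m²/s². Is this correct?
Units of each symbol in W = Fd:
  F (force): kg·m/s²
  d (displacement): m

Multiplying the contributions: [kg·m/s²] · [m]
Adding exponents of each base unit: kg: 1, m: 2, s: -2
SI base units of work: kg·m²/s²

The claimed units kg·m²/s² match the derived units, so the claim is correct.

Answer: Yes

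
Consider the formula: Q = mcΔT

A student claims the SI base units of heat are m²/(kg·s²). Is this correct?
Units of each symbol in Q = mcΔT:
  m (mass): kg
  c (specific heat capacity, in J/(kg·K)): m²/(s²·K)
  ΔT (temperature change): K

Multiplying the contributions: [kg] · [m²/(s²·K)] · [K]
Adding exponents of each base unit: kg: 1, m: 2, s: -2
SI base units of heat: kg·m²/s²

The claimed units m²/(kg·s²) (exponents kg: -1, m: 2, s: -2) do not match the derived units kg·m²/s² (exponents kg: 1, m: 2, s: -2), so the claim is incorrect.

Answer: No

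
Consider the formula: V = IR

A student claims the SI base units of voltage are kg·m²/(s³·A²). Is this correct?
Units of each symbol in V = IR:
  I (current): A
  R (resistance, in ohms): kg·m²/(s³·A²)

Multiplying the contributions: [A] · [kg·m²/(s³·A²)]
Adding exponents of each base unit: kg: 1, m: 2, s: -3, A: -1
SI base units of voltage: kg·m²/(s³·A)

The claimed units kg·m²/(s³·A²) (exponents kg: 1, m: 2, s: -3, A: -2) do not match the derived units kg·m²/(s³·A) (exponents kg: 1, m: 2, s: -3, A: -1), so the claim is incorrect.

Answer: No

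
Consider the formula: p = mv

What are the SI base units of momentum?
Units of each symbol in p = mv:
  m (mass): kg
  v (velocity): m/s

Multiplying the contributions: [kg] · [m/s]
Adding exponents of each base unit: kg: 1, m: 1, s: -1
SI base units of momentum: kg·m/s

Answer: kg·m/s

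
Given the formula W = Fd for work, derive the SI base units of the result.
Units of each symbol in W = Fd:
  F (force): kg·m/s²
  d (displacement): m

Multiplying the contributions: [kg·m/s²] · [m]
Adding exponents of each base unit: kg: 1, m: 2, s: -2
SI base units of work: kg·m²/s²

Answer: kg·m²/s²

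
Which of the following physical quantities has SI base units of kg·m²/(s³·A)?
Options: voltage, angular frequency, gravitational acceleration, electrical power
Checking the SI base units of each option:
  voltage (V = IR): kg·m²/(s³·A)  ✓ matches
  angular frequency (ω = 2πf): 1/s  ✗
  gravitational acceleration (g = GM/r²): m/s²  ✗
  electrical power (P = IV): kg·m²/s³  ✗

Only voltage has units kg·m²/(s³·A).

Answer: voltage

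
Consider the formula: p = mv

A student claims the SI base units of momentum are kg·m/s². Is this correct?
Units of each symbol in p = mv:
  m (mass): kg
  v (velocity): m/s

Multiplying the contributions: [kg] · [m/s]
Adding exponents of each base unit: kg: 1, m: 1, s: -1
SI base units of momentum: kg·m/s

The claimed units kg·m/s² (exponents kg: 1, m: 1, s: -2) do not match the derived units kg·m/s (exponents kg: 1, m: 1, s: -1), so the claim is incorrect.

Answer: No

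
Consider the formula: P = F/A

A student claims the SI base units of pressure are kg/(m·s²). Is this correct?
Units of each symbol in P = F/A:
  F (force): kg·m/s²
  A (area): m²  → in the denominator, contributes 1/m²

Multiplying the contributions: [kg·m/s²] · [1/m²]
Adding exponents of each base unit: kg: 1, m: -1, s: -2
SI base units of pressure: kg/(m·s²)

The claimed units kg/(m·s²) match the derived units, so the claim is correct.

Answer: Yes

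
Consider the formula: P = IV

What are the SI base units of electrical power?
Units of each symbol in P = IV:
  I (current): A
  V (voltage, in volts): kg·m²/(s³·A)

Multiplying the contributions: [A] · [kg·m²/(s³·A)]
Adding exponents of each base unit: kg: 1, m: 2, s: -3
SI base units of electrical power: kg·m²/s³

Answer: kg·m²/s³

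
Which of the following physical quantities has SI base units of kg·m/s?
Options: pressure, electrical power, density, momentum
Checking the SI base units of each option:
  pressure (P = F/A): kg/(m·s²)  ✗
  electrical power (P = IV): kg·m²/s³  ✗
  density (ρ = m/V): kg/m³  ✗
  momentum (p = mv): kg·m/s  ✓ matches

Only momentum has units kg·m/s.

Answer: momentum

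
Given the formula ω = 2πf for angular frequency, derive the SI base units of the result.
Units of each symbol in ω = 2πf:
  f (frequency): 1/s
  The factor 2π is dimensionless.

Multiplying the contributions: [1/s]
Adding exponents of each base unit: s: -1
SI base units of angular frequency: 1/s

Answer: 1/s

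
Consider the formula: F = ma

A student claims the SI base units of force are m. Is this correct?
Units of each symbol in F = ma:
  m (mass): kg
  a (acceleration): m/s²

Multiplying the contributions: [kg] · [m/s²]
Adding exponents of each base unit: kg: 1, m: 1, s: -2
SI base units of force: kg·m/s²

The claimed units m (exponents m: 1) do not match the derived units kg·m/s² (exponents kg: 1, m: 1, s: -2), so the claim is incorrect.

Answer: No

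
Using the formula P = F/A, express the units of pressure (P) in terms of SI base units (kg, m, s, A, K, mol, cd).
Units of each symbol in P = F/A:
  F (force): kg·m/s²
  A (area): m²  → in the denominator, contributes 1/m²

Multiplying the contributions: [kg·m/s²] · [1/m²]
Adding exponents of each base unit: kg: 1, m: -1, s: -2
SI base units of pressure: kg/(m·s²)

Answer: kg/(m·s²)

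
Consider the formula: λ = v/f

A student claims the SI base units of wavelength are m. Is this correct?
Units of each symbol in λ = v/f:
  v (wave speed): m/s
  f (frequency): 1/s  → in the denominator, contributes s

Multiplying the contributions: [m/s] · [s]
Adding exponents of each base unit: m: 1
SI base units of wavelength: m

The claimed units m match the derived units, so the claim is correct.

Answer: Yes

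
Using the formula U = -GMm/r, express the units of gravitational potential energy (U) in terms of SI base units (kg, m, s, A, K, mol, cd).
Units of each symbol in U = -GMm/r:
  G (gravitational constant): m³/(kg·s²)
  M (mass): kg
  m (mass): kg
  r (distance): m  → in the denominator, contributes 1/m
  The minus sign does not affect the units.

Multiplying the contributions: [m³/(kg·s²)] · [kg] · [kg] · [1/m]
Adding exponents of each base unit: kg: 1, m: 2, s: -2
SI base units of gravitational potential energy: kg·m²/s²

Answer: kg·m²/s²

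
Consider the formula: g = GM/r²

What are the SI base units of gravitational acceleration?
Units of each symbol in g = GM/r²:
  G (gravitational constant): m³/(kg·s²)
  M (mass): kg
  r (distance): m  → to the power 2 in the denominator, contributes 1/m²

Multiplying the contributions: [m³/(kg·s²)] · [kg] · [1/m²]
Adding exponents of each base unit: m: 1, s: -2
SI base units of gravitational acceleration: m/s²

Answer: m/s²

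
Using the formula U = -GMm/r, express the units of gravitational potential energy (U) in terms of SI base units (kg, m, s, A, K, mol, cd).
Units of each symbol in U = -GMm/r:
  G (gravitational constant): m³/(kg·s²)
  M (mass): kg
  m (mass): kg
  r (distance): m  → in the denominator, contributes 1/m
  The minus sign does not affect the units.

Multiplying the contributions: [m³/(kg·s²)] · [kg] · [kg] · [1/m]
Adding exponents of each base unit: kg: 1, m: 2, s: -2
SI base units of gravitational potential energy: kg·m²/s²

Answer: kg·m²/s²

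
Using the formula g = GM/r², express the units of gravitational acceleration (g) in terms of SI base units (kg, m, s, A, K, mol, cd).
Units of each symbol in g = GM/r²:
  G (gravitational constant): m³/(kg·s²)
  M (mass): kg
  r (distance): m  → to the power 2 in the denominator, contributes 1/m²

Multiplying the contributions: [m³/(kg·s²)] · [kg] · [1/m²]
Adding exponents of each base unit: m: 1, s: -2
SI base units of gravitational acceleration: m/s²

Answer: m/s²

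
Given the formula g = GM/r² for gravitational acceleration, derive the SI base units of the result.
Units of each symbol in g = GM/r²:
  G (gravitational constant): m³/(kg·s²)
  M (mass): kg
  r (distance): m  → to the power 2 in the denominator, contributes 1/m²

Multiplying the contributions: [m³/(kg·s²)] · [kg] · [1/m²]
Adding exponents of each base unit: m: 1, s: -2
SI base units of gravitational acceleration: m/s²

Answer: m/s²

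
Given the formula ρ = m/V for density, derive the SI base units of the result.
Units of each symbol in ρ = m/V:
  m (mass): kg
  V (volume): m³  → in the denominator, contributes 1/m³

Multiplying the contributions: [kg] · [1/m³]
Adding exponents of each base unit: kg: 1, m: -3
SI base units of density: kg/m³

Answer: kg/m³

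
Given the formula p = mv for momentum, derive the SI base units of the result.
Units of each symbol in p = mv:
  m (mass): kg
  v (velocity): m/s

Multiplying the contributions: [kg] · [m/s]
Adding exponents of each base unit: kg: 1, m: 1, s: -1
SI base units of momentum: kg·m/s

Answer: kg·m/s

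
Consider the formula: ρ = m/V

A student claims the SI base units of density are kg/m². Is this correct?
Units of each symbol in ρ = m/V:
  m (mass): kg
  V (volume): m³  → in the denominator, contributes 1/m³

Multiplying the contributions: [kg] · [1/m³]
Adding exponents of each base unit: kg: 1, m: -3
SI base units of density: kg/m³

The claimed units kg/m² (exponents kg: 1, m: -2) do not match the derived units kg/m³ (exponents kg: 1, m: -3), so the claim is incorrect.

Answer: No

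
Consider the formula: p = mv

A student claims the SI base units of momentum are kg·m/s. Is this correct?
Units of each symbol in p = mv:
  m (mass): kg
  v (velocity): m/s

Multiplying the contributions: [kg] · [m/s]
Adding exponents of each base unit: kg: 1, m: 1, s: -1
SI base units of momentum: kg·m/s

The claimed units kg·m/s match the derived units, so the claim is correct.

Answer: Yes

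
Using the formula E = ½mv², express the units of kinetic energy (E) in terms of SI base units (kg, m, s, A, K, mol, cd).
Units of each symbol in E = ½mv²:
  m (mass): kg
  v (speed): m/s  → to the power 2, contributes m²/s²
  The factor ½ is dimensionless.

Multiplying the contributions: [kg] · [m²/s²]
Adding exponents of each base unit: kg: 1, m: 2, s: -2
SI base units of kinetic energy: kg·m²/s²

Answer: kg·m²/s²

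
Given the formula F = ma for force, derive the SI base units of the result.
Units of each symbol in F = ma:
  m (mass): kg
  a (acceleration): m/s²

Multiplying the contributions: [kg] · [m/s²]
Adding exponents of each base unit: kg: 1, m: 1, s: -2
SI base units of force: kg·m/s²

Answer: kg·m/s²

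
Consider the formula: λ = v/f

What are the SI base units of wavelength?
Units of each symbol in λ = v/f:
  v (wave speed): m/s
  f (frequency): 1/s  → in the denominator, contributes s

Multiplying the contributions: [m/s] · [s]
Adding exponents of each base unit: m: 1
SI base units of wavelength: m

Answer: m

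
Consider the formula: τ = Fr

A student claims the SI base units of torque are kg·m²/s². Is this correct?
Units of each symbol in τ = Fr:
  F (force): kg·m/s²
  r (lever arm): m

Multiplying the contributions: [kg·m/s²] · [m]
Adding exponents of each base unit: kg: 1, m: 2, s: -2
SI base units of torque: kg·m²/s²

The claimed units kg·m²/s² match the derived units, so the claim is correct.

Answer: Yes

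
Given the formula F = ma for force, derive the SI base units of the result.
Units of each symbol in F = ma:
  m (mass): kg
  a (acceleration): m/s²

Multiplying the contributions: [kg] · [m/s²]
Adding exponents of each base unit: kg: 1, m: 1, s: -2
SI base units of force: kg·m/s²

Answer: kg·m/s²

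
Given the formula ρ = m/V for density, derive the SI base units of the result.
Units of each symbol in ρ = m/V:
  m (mass): kg
  V (volume): m³  → in the denominator, contributes 1/m³

Multiplying the contributions: [kg] · [1/m³]
Adding exponents of each base unit: kg: 1, m: -3
SI base units of density: kg/m³

Answer: kg/m³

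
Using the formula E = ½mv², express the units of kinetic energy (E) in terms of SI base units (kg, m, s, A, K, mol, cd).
Units of each symbol in E = ½mv²:
  m (mass): kg
  v (speed): m/s  → to the power 2, contributes m²/s²
  The factor ½ is dimensionless.

Multiplying the contributions: [kg] · [m²/s²]
Adding exponents of each base unit: kg: 1, m: 2, s: -2
SI base units of kinetic energy: kg·m²/s²

Answer: kg·m²/s²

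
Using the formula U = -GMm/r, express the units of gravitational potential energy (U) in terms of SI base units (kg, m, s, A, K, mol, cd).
Units of each symbol in U = -GMm/r:
  G (gravitational constant): m³/(kg·s²)
  M (mass): kg
  m (mass): kg
  r (distance): m  → in the denominator, contributes 1/m
  The minus sign does not affect the units.

Multiplying the contributions: [m³/(kg·s²)] · [kg] · [kg] · [1/m]
Adding exponents of each base unit: kg: 1, m: 2, s: -2
SI base units of gravitational potential energy: kg·m²/s²

Answer: kg·m²/s²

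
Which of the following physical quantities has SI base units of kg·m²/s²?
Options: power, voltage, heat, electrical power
Checking the SI base units of each option:
  power (P = W/t): kg·m²/s³  ✗
  voltage (V = IR): kg·m²/(s³·A)  ✗
  heat (Q = mcΔT): kg·m²/s²  ✓ matches
  electrical power (P = IV): kg·m²/s³  ✗

Only heat has units kg·m²/s².

Answer: heat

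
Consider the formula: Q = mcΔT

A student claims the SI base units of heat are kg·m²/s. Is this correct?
Units of each symbol in Q = mcΔT:
  m (mass): kg
  c (specific heat capacity, in J/(kg·K)): m²/(s²·K)
  ΔT (temperature change): K

Multiplying the contributions: [kg] · [m²/(s²·K)] · [K]
Adding exponents of each base unit: kg: 1, m: 2, s: -2
SI base units of heat: kg·m²/s²

The claimed units kg·m²/s (exponents kg: 1, m: 2, s: -1) do not match the derived units kg·m²/s² (exponents kg: 1, m: 2, s: -2), so the claim is incorrect.

Answer: No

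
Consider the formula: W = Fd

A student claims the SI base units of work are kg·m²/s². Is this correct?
Units of each symbol in W = Fd:
  F (force): kg·m/s²
  d (displacement): m

Multiplying the contributions: [kg·m/s²] · [m]
Adding exponents of each base unit: kg: 1, m: 2, s: -2
SI base units of work: kg·m²/s²

The claimed units kg·m²/s² match the derived units, so the claim is correct.

Answer: Yes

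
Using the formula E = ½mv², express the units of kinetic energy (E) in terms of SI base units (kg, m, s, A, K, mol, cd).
Units of each symbol in E = ½mv²:
  m (mass): kg
  v (speed): m/s  → to the power 2, contributes m²/s²
  The factor ½ is dimensionless.

Multiplying the contributions: [kg] · [m²/s²]
Adding exponents of each base unit: kg: 1, m: 2, s: -2
SI base units of kinetic energy: kg·m²/s²

Answer: kg·m²/s²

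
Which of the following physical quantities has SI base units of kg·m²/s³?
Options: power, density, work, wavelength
Checking the SI base units of each option:
  power (P = W/t): kg·m²/s³  ✓ matches
  density (ρ = m/V): kg/m³  ✗
  work (W = Fd): kg·m²/s²  ✗
  wavelength (λ = v/f): m  ✗

Only power has units kg·m²/s³.

Answer: power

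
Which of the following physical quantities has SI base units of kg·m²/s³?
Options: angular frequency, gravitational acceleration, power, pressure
Checking the SI base units of each option:
  angular frequency (ω = 2πf): 1/s  ✗
  gravitational acceleration (g = GM/r²): m/s²  ✗
  power (P = W/t): kg·m²/s³  ✓ matches
  pressure (P = F/A): kg/(m·s²)  ✗

Only power has units kg·m²/s³.

Answer: power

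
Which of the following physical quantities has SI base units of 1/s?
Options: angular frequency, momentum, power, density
Checking the SI base units of each option:
  angular frequency (ω = 2πf): 1/s  ✓ matches
  momentum (p = mv): kg·m/s  ✗
  power (P = W/t): kg·m²/s³  ✗
  density (ρ = m/V): kg/m³  ✗

Only angular frequency has units 1/s.

Answer: angular frequency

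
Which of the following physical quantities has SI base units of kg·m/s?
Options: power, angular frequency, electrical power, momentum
Checking the SI base units of each option:
  power (P = W/t): kg·m²/s³  ✗
  angular frequency (ω = 2πf): 1/s  ✗
  electrical power (P = IV): kg·m²/s³  ✗
  momentum (p = mv): kg·m/s  ✓ matches

Only momentum has units kg·m/s.

Answer: momentum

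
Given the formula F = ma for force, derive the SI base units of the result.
Units of each symbol in F = ma:
  m (mass): kg
  a (acceleration): m/s²

Multiplying the contributions: [kg] · [m/s²]
Adding exponents of each base unit: kg: 1, m: 1, s: -2
SI base units of force: kg·m/s²

Answer: kg·m/s²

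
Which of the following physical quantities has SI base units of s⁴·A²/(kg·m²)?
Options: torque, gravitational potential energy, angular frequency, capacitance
Checking the SI base units of each option:
  torque (τ = Fr): kg·m²/s²  ✗
  gravitational potential energy (U = -GMm/r): kg·m²/s²  ✗
  angular frequency (ω = 2πf): 1/s  ✗
  capacitance (C = Q/V): s⁴·A²/(kg·m²)  ✓ matches

Only capacitance has units s⁴·A²/(kg·m²).

Answer: capacitance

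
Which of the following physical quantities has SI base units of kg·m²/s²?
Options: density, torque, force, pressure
Checking the SI base units of each option:
  density (ρ = m/V): kg/m³  ✗
  torque (τ = Fr): kg·m²/s²  ✓ matches
  force (F = ma): kg·m/s²  ✗
  pressure (P = F/A): kg/(m·s²)  ✗

Only torque has units kg·m²/s².

Answer: torque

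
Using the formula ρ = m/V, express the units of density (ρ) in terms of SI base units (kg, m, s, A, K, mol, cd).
Units of each symbol in ρ = m/V:
  m (mass): kg
  V (volume): m³  → in the denominator, contributes 1/m³

Multiplying the contributions: [kg] · [1/m³]
Adding exponents of each base unit: kg: 1, m: -3
SI base units of density: kg/m³

Answer: kg/m³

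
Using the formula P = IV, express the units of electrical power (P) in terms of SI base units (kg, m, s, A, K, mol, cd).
Units of each symbol in P = IV:
  I (current): A
  V (voltage, in volts): kg·m²/(s³·A)

Multiplying the contributions: [A] · [kg·m²/(s³·A)]
Adding exponents of each base unit: kg: 1, m: 2, s: -3
SI base units of electrical power: kg·m²/s³

Answer: kg·m²/s³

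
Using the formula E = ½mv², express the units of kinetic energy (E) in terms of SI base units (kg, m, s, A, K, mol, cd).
Units of each symbol in E = ½mv²:
  m (mass): kg
  v (speed): m/s  → to the power 2, contributes m²/s²
  The factor ½ is dimensionless.

Multiplying the contributions: [kg] · [m²/s²]
Adding exponents of each base unit: kg: 1, m: 2, s: -2
SI base units of kinetic energy: kg·m²/s²

Answer: kg·m²/s²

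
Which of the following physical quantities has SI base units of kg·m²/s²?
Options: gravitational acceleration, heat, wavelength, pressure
Checking the SI base units of each option:
  gravitational acceleration (g = GM/r²): m/s²  ✗
  heat (Q = mcΔT): kg·m²/s²  ✓ matches
  wavelength (λ = v/f): m  ✗
  pressure (P = F/A): kg/(m·s²)  ✗

Only heat has units kg·m²/s².

Answer: heat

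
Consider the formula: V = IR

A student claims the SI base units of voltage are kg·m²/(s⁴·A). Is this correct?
Units of each symbol in V = IR:
  I (current): A
  R (resistance, in ohms): kg·m²/(s³·A²)

Multiplying the contributions: [A] · [kg·m²/(s³·A²)]
Adding exponents of each base unit: kg: 1, m: 2, s: -3, A: -1
SI base units of voltage: kg·m²/(s³·A)

The claimed units kg·m²/(s⁴·A) (exponents kg: 1, m: 2, s: -4, A: -1) do not match the derived units kg·m²/(s³·A) (exponents kg: 1, m: 2, s: -3, A: -1), so the claim is incorrect.

Answer: No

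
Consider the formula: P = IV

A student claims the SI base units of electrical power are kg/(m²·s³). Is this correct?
Units of each symbol in P = IV:
  I (current): A
  V (voltage, in volts): kg·m²/(s³·A)

Multiplying the contributions: [A] · [kg·m²/(s³·A)]
Adding exponents of each base unit: kg: 1, m: 2, s: -3
SI base units of electrical power: kg·m²/s³

The claimed units kg/(m²·s³) (exponents kg: 1, m: -2, s: -3) do not match the derived units kg·m²/s³ (exponents kg: 1, m: 2, s: -3), so the claim is incorrect.

Answer: No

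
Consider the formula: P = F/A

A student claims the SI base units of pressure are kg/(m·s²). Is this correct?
Units of each symbol in P = F/A:
  F (force): kg·m/s²
  A (area): m²  → in the denominator, contributes 1/m²

Multiplying the contributions: [kg·m/s²] · [1/m²]
Adding exponents of each base unit: kg: 1, m: -1, s: -2
SI base units of pressure: kg/(m·s²)

The claimed units kg/(m·s²) match the derived units, so the claim is correct.

Answer: Yes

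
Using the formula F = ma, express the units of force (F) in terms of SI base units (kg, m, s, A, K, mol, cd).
Units of each symbol in F = ma:
  m (mass): kg
  a (acceleration): m/s²

Multiplying the contributions: [kg] · [m/s²]
Adding exponents of each base unit: kg: 1, m: 1, s: -2
SI base units of force: kg·m/s²

Answer: kg·m/s²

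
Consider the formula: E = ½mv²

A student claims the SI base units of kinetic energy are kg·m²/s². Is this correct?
Units of each symbol in E = ½mv²:
  m (mass): kg
  v (speed): m/s  → to the power 2, contributes m²/s²
  The factor ½ is dimensionless.

Multiplying the contributions: [kg] · [m²/s²]
Adding exponents of each base unit: kg: 1, m: 2, s: -2
SI base units of kinetic energy: kg·m²/s²

The claimed units kg·m²/s² match the derived units, so the claim is correct.

Answer: Yes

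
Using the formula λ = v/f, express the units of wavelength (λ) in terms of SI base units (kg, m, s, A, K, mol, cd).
Units of each symbol in λ = v/f:
  v (wave speed): m/s
  f (frequency): 1/s  → in the denominator, contributes s

Multiplying the contributions: [m/s] · [s]
Adding exponents of each base unit: m: 1
SI base units of wavelength: m

Answer: m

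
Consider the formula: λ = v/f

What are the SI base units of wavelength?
Units of each symbol in λ = v/f:
  v (wave speed): m/s
  f (frequency): 1/s  → in the denominator, contributes s

Multiplying the contributions: [m/s] · [s]
Adding exponents of each base unit: m: 1
SI base units of wavelength: m

Answer: m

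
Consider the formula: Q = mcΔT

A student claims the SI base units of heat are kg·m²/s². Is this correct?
Units of each symbol in Q = mcΔT:
  m (mass): kg
  c (specific heat capacity, in J/(kg·K)): m²/(s²·K)
  ΔT (temperature change): K

Multiplying the contributions: [kg] · [m²/(s²·K)] · [K]
Adding exponents of each base unit: kg: 1, m: 2, s: -2
SI base units of heat: kg·m²/s²

The claimed units kg·m²/s² match the derived units, so the claim is correct.

Answer: Yes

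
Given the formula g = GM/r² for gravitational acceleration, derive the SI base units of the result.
Units of each symbol in g = GM/r²:
  G (gravitational constant): m³/(kg·s²)
  M (mass): kg
  r (distance): m  → to the power 2 in the denominator, contributes 1/m²

Multiplying the contributions: [m³/(kg·s²)] · [kg] · [1/m²]
Adding exponents of each base unit: m: 1, s: -2
SI base units of gravitational acceleration: m/s²

Answer: m/s²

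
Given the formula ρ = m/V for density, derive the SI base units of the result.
Units of each symbol in ρ = m/V:
  m (mass): kg
  V (volume): m³  → in the denominator, contributes 1/m³

Multiplying the contributions: [kg] · [1/m³]
Adding exponents of each base unit: kg: 1, m: -3
SI base units of density: kg/m³

Answer: kg/m³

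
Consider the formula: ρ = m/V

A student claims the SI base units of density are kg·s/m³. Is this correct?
Units of each symbol in ρ = m/V:
  m (mass): kg
  V (volume): m³  → in the denominator, contributes 1/m³

Multiplying the contributions: [kg] · [1/m³]
Adding exponents of each base unit: kg: 1, m: -3
SI base units of density: kg/m³

The claimed units kg·s/m³ (exponents kg: 1, m: -3, s: 1) do not match the derived units kg/m³ (exponents kg: 1, m: -3), so the claim is incorrect.

Answer: No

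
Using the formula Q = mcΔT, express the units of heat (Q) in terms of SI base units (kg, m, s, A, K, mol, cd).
Units of each symbol in Q = mcΔT:
  m (mass): kg
  c (specific heat capacity, in J/(kg·K)): m²/(s²·K)
  ΔT (temperature change): K

Multiplying the contributions: [kg] · [m²/(s²·K)] · [K]
Adding exponents of each base unit: kg: 1, m: 2, s: -2
SI base units of heat: kg·m²/s²

Answer: kg·m²/s²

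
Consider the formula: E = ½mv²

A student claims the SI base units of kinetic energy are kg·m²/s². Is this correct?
Units of each symbol in E = ½mv²:
  m (mass): kg
  v (speed): m/s  → to the power 2, contributes m²/s²
  The factor ½ is dimensionless.

Multiplying the contributions: [kg] · [m²/s²]
Adding exponents of each base unit: kg: 1, m: 2, s: -2
SI base units of kinetic energy: kg·m²/s²

The claimed units kg·m²/s² match the derived units, so the claim is correct.

Answer: Yes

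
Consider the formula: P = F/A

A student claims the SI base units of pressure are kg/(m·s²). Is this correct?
Units of each symbol in P = F/A:
  F (force): kg·m/s²
  A (area): m²  → in the denominator, contributes 1/m²

Multiplying the contributions: [kg·m/s²] · [1/m²]
Adding exponents of each base unit: kg: 1, m: -1, s: -2
SI base units of pressure: kg/(m·s²)

The claimed units kg/(m·s²) match the derived units, so the claim is correct.

Answer: Yes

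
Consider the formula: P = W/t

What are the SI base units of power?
Units of each symbol in P = W/t:
  W (work): kg·m²/s²
  t (time): s  → in the denominator, contributes 1/s

Multiplying the contributions: [kg·m²/s²] · [1/s]
Adding exponents of each base unit: kg: 1, m: 2, s: -3
SI base units of power: kg·m²/s³

Answer: kg·m²/s³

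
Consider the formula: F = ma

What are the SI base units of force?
Units of each symbol in F = ma:
  m (mass): kg
  a (acceleration): m/s²

Multiplying the contributions: [kg] · [m/s²]
Adding exponents of each base unit: kg: 1, m: 1, s: -2
SI base units of force: kg·m/s²

Answer: kg·m/s²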